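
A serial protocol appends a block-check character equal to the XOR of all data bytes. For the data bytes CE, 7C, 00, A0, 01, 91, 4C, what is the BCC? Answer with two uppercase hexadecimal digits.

CE

XOR the bytes together:
  start with 0xCE
  0xCE ⊕ 0x7C = 0xB2
  0xB2 ⊕ 0x00 = 0xB2
  0xB2 ⊕ 0xA0 = 0x12
  0x12 ⊕ 0x01 = 0x13
  0x13 ⊕ 0x91 = 0x82
  0x82 ⊕ 0x4C = 0xCE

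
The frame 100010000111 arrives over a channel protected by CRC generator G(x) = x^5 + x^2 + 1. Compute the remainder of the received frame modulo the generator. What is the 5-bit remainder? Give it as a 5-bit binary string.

Modulo-2 division of 100010000111 by 100101:
  pos 0: 100010 XOR 100101 = 000111
  pos 3: 111000 XOR 100101 = 011101
  pos 4: 111011 XOR 100101 = 011110
  pos 5: 111101 XOR 100101 = 011000
  pos 6: 110001 XOR 100101 = 010100
Remainder = 10100 (nonzero — an error is detected).

10100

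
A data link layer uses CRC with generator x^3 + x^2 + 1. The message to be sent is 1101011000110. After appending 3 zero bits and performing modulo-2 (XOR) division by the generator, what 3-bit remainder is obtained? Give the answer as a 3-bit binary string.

Append 3 zeros: 1101011000110000. Divide by 1101 (XOR where the leading bit is 1):
  pos 0: 1101 XOR 1101 = 0000
  pos 5: 1100 XOR 1101 = 0001
  pos 8: 1011 XOR 1101 = 0110
  pos 9: 1100 XOR 1101 = 0001
  pos 12: 1000 XOR 1101 = 0101
Remainder (last 3 bits) = 101. This is the CRC / FCS.

101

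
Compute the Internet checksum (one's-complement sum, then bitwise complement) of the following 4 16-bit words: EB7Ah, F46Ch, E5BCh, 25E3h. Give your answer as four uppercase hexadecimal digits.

One's-complement addition (fold any carry out of bit 15 back into bit 0):
  0xEB7A + 0xF46C = 0x1DFE6 → wrap carry → 0xDFE7
  0xDFE7 + 0xE5BC = 0x1C5A3 → wrap carry → 0xC5A4
  0xC5A4 + 0x25E3 = 0x0EB87
One's-complement sum = 0xEB87.
Checksum = ~0xEB87 & 0xFFFF = 0x1478.

1478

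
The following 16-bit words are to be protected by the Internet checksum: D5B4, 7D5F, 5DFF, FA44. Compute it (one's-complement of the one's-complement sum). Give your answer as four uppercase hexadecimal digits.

54A7

One's-complement addition (fold any carry out of bit 15 back into bit 0):
  0xD5B4 + 0x7D5F = 0x15313 → wrap carry → 0x5314
  0x5314 + 0x5DFF = 0x0B113
  0xB113 + 0xFA44 = 0x1AB57 → wrap carry → 0xAB58
One's-complement sum = 0xAB58.
Checksum = ~0xAB58 & 0xFFFF = 0x54A7.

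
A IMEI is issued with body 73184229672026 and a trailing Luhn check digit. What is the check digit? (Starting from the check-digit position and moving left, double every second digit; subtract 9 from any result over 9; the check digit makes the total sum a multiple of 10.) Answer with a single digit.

2

Partial digits right→left: 6 2 0 2 7 6 9 2 2 4 8 1 3 7
Double every second digit counting from the check-digit position (so the 1st, 3rd, 5th, ... of the partial from the right).
  doubled (with −9 where >9): 3 0 5 9 4 7 6 → sum 34
  kept as-is: 2 2 6 2 4 1 7 → sum 24
Total = 34 + 24 = 58.
Check digit = (10 − (58 mod 10)) mod 10 = 2.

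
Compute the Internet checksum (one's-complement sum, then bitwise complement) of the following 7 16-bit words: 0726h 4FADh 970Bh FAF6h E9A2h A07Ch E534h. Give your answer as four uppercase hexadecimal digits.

One's-complement addition (fold any carry out of bit 15 back into bit 0):
  0x0726 + 0x4FAD = 0x056D3
  0x56D3 + 0x970B = 0x0EDDE
  0xEDDE + 0xFAF6 = 0x1E8D4 → wrap carry → 0xE8D5
  0xE8D5 + 0xE9A2 = 0x1D277 → wrap carry → 0xD278
  0xD278 + 0xA07C = 0x172F4 → wrap carry → 0x72F5
  0x72F5 + 0xE534 = 0x15829 → wrap carry → 0x582A
One's-complement sum = 0x582A.
Checksum = ~0x582A & 0xFFFF = 0xA7D5.

A7D5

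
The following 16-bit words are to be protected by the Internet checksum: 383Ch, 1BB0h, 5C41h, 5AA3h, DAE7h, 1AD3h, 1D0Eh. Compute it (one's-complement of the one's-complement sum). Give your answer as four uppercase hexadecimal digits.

E265

One's-complement addition (fold any carry out of bit 15 back into bit 0):
  0x383C + 0x1BB0 = 0x053EC
  0x53EC + 0x5C41 = 0x0B02D
  0xB02D + 0x5AA3 = 0x10AD0 → wrap carry → 0x0AD1
  0x0AD1 + 0xDAE7 = 0x0E5B8
  0xE5B8 + 0x1AD3 = 0x1008B → wrap carry → 0x008C
  0x008C + 0x1D0E = 0x01D9A
One's-complement sum = 0x1D9A.
Checksum = ~0x1D9A & 0xFFFF = 0xE265.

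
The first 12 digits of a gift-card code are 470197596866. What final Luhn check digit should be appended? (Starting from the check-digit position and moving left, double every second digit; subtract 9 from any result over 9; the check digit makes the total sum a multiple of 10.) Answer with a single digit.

Partial digits right→left: 6 6 8 6 9 5 7 9 1 0 7 4
Double every second digit counting from the check-digit position (so the 1st, 3rd, 5th, ... of the partial from the right).
  doubled (with −9 where >9): 3 7 9 5 2 5 → sum 31
  kept as-is: 6 6 5 9 0 4 → sum 30
Total = 31 + 30 = 61.
Check digit = (10 − (61 mod 10)) mod 10 = 9.

9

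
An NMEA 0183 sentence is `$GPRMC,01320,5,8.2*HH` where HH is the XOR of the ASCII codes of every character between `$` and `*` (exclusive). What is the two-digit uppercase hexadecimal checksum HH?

XOR the ASCII codes of the payload characters:
  'G' = 0x47 → acc = 0x47
  'P' = 0x50 → acc = 0x17
  'R' = 0x52 → acc = 0x45
  'M' = 0x4D → acc = 0x08
  'C' = 0x43 → acc = 0x4B
  ',' = 0x2C → acc = 0x67
  '0' = 0x30 → acc = 0x57
  '1' = 0x31 → acc = 0x66
  '3' = 0x33 → acc = 0x55
  '2' = 0x32 → acc = 0x67
  '0' = 0x30 → acc = 0x57
  ',' = 0x2C → acc = 0x7B
  '5' = 0x35 → acc = 0x4E
  ',' = 0x2C → acc = 0x62
  '8' = 0x38 → acc = 0x5A
  '.' = 0x2E → acc = 0x74
  '2' = 0x32 → acc = 0x46
Checksum = 0x46.

46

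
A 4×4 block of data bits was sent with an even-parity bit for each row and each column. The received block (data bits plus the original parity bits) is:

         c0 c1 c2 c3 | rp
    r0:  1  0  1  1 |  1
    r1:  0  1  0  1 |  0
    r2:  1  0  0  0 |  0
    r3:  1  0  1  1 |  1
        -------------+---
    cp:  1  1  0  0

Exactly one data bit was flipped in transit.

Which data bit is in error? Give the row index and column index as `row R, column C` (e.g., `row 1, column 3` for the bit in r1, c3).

Recompute each row's even parity and compare to rp:
  r0: data parity 1, sent rp 1 → ok
  r1: data parity 0, sent rp 0 → ok
  r2: data parity 1, sent rp 0 → mismatch
  r3: data parity 1, sent rp 1 → ok
Recompute each column's even parity and compare to cp:
  c0: data parity 1, sent cp 1 → ok
  c1: data parity 1, sent cp 1 → ok
  c2: data parity 0, sent cp 0 → ok
  c3: data parity 1, sent cp 0 → mismatch
Exactly one row (r2) and one column (c3) fail → the flipped bit is at their intersection.

row 2, column 3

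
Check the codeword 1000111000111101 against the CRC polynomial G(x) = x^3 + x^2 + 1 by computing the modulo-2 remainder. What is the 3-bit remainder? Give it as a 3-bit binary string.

000

Modulo-2 division of 1000111000111101 by 1101:
  pos 0: 1000 XOR 1101 = 0101
  pos 1: 1011 XOR 1101 = 0110
  pos 2: 1101 XOR 1101 = 0000
  pos 6: 1000 XOR 1101 = 0101
  pos 7: 1011 XOR 1101 = 0110
  pos 8: 1101 XOR 1101 = 0000
  pos 12: 1101 XOR 1101 = 0000
Remainder = 000 (zero — the frame passes the CRC check).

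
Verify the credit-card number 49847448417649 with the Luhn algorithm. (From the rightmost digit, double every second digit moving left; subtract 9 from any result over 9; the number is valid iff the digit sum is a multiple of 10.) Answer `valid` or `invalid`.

valid

From the right, keep odd positions and double even positions (subtract 9 from any doubled value over 9):
  doubled (positions 2,4,...): 8 5 8 8 5 7 8 → sum 49
  kept (positions 1,3,...): 9 6 1 8 4 4 9 → sum 41
Total = 90.
90 mod 10 = 0, so the number is valid.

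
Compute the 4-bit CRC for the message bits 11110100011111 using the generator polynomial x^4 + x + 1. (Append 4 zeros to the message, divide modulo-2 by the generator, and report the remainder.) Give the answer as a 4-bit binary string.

Append 4 zeros: 111101000111110000. Divide by 10011 (XOR where the leading bit is 1):
  pos 0: 11110 XOR 10011 = 01101
  pos 1: 11011 XOR 10011 = 01000
  pos 2: 10000 XOR 10011 = 00011
  pos 5: 11001 XOR 10011 = 01010
  pos 6: 10101 XOR 10011 = 00110
  pos 8: 11011 XOR 10011 = 01000
  pos 9: 10001 XOR 10011 = 00010
  pos 12: 10000 XOR 10011 = 00011
Remainder (last 4 bits) = 0110. This is the CRC / FCS.

0110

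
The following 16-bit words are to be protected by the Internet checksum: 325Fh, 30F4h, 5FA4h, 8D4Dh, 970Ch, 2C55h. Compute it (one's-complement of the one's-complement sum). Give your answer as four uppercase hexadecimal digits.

One's-complement addition (fold any carry out of bit 15 back into bit 0):
  0x325F + 0x30F4 = 0x06353
  0x6353 + 0x5FA4 = 0x0C2F7
  0xC2F7 + 0x8D4D = 0x15044 → wrap carry → 0x5045
  0x5045 + 0x970C = 0x0E751
  0xE751 + 0x2C55 = 0x113A6 → wrap carry → 0x13A7
One's-complement sum = 0x13A7.
Checksum = ~0x13A7 & 0xFFFF = 0xEC58.

EC58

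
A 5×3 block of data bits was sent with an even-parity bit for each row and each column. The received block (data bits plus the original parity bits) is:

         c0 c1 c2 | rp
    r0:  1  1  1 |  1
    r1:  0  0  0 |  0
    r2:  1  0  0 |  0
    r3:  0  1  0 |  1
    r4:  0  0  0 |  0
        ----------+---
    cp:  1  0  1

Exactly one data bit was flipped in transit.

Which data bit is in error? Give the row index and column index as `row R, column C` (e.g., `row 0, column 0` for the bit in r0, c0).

row 2, column 0

Recompute each row's even parity and compare to rp:
  r0: data parity 1, sent rp 1 → ok
  r1: data parity 0, sent rp 0 → ok
  r2: data parity 1, sent rp 0 → mismatch
  r3: data parity 1, sent rp 1 → ok
  r4: data parity 0, sent rp 0 → ok
Recompute each column's even parity and compare to cp:
  c0: data parity 0, sent cp 1 → mismatch
  c1: data parity 0, sent cp 0 → ok
  c2: data parity 1, sent cp 1 → ok
Exactly one row (r2) and one column (c0) fail → the flipped bit is at their intersection.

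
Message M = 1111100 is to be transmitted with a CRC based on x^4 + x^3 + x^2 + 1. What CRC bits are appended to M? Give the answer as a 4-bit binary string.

0001

Append 4 zeros: 11111000000. Divide by 11101 (XOR where the leading bit is 1):
  pos 0: 11111 XOR 11101 = 00010
  pos 3: 10000 XOR 11101 = 01101
  pos 4: 11010 XOR 11101 = 00111
  pos 6: 11100 XOR 11101 = 00001
Remainder (last 4 bits) = 0001. This is the CRC / FCS.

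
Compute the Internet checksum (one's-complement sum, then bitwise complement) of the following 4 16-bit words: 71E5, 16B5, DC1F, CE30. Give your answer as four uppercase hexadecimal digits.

One's-complement addition (fold any carry out of bit 15 back into bit 0):
  0x71E5 + 0x16B5 = 0x0889A
  0x889A + 0xDC1F = 0x164B9 → wrap carry → 0x64BA
  0x64BA + 0xCE30 = 0x132EA → wrap carry → 0x32EB
One's-complement sum = 0x32EB.
Checksum = ~0x32EB & 0xFFFF = 0xCD14.

CD14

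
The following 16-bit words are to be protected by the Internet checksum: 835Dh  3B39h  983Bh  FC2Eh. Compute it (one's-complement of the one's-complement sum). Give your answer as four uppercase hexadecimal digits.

ACFE

One's-complement addition (fold any carry out of bit 15 back into bit 0):
  0x835D + 0x3B39 = 0x0BE96
  0xBE96 + 0x983B = 0x156D1 → wrap carry → 0x56D2
  0x56D2 + 0xFC2E = 0x15300 → wrap carry → 0x5301
One's-complement sum = 0x5301.
Checksum = ~0x5301 & 0xFFFF = 0xACFE.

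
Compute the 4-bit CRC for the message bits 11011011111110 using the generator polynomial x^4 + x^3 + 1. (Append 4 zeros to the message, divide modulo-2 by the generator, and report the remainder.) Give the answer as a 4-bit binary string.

Append 4 zeros: 110110111111100000. Divide by 11001 (XOR where the leading bit is 1):
  pos 0: 11011 XOR 11001 = 00010
  pos 3: 10011 XOR 11001 = 01010
  pos 4: 10101 XOR 11001 = 01100
  pos 5: 11001 XOR 11001 = 00000
  pos 10: 11100 XOR 11001 = 00101
  pos 12: 10100 XOR 11001 = 01101
  pos 13: 11010 XOR 11001 = 00011
Remainder (last 4 bits) = 0011. This is the CRC / FCS.

0011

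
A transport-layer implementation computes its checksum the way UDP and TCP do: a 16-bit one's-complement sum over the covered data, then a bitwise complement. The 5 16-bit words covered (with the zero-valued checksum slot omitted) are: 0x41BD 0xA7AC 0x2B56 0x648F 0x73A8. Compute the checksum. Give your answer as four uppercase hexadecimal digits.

One's-complement addition (fold any carry out of bit 15 back into bit 0):
  0x41BD + 0xA7AC = 0x0E969
  0xE969 + 0x2B56 = 0x114BF → wrap carry → 0x14C0
  0x14C0 + 0x648F = 0x0794F
  0x794F + 0x73A8 = 0x0ECF7
One's-complement sum = 0xECF7.
Checksum = ~0xECF7 & 0xFFFF = 0x1308.

1308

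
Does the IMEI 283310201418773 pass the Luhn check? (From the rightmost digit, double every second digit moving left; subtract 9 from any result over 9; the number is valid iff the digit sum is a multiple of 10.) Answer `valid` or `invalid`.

invalid

From the right, keep odd positions and double even positions (subtract 9 from any doubled value over 9):
  doubled (positions 2,4,...): 5 7 8 0 0 6 7 → sum 33
  kept (positions 1,3,...): 3 7 1 1 2 1 3 2 → sum 20
Total = 53.
53 mod 10 = 3, so the number is invalid.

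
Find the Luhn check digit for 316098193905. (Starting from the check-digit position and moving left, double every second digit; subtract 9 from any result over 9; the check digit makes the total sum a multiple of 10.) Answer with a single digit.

Partial digits right→left: 5 0 9 3 9 1 8 9 0 6 1 3
Double every second digit counting from the check-digit position (so the 1st, 3rd, 5th, ... of the partial from the right).
  doubled (with −9 where >9): 1 9 9 7 0 2 → sum 28
  kept as-is: 0 3 1 9 6 3 → sum 22
Total = 28 + 22 = 50.
Check digit = (10 − (50 mod 10)) mod 10 = 0.

0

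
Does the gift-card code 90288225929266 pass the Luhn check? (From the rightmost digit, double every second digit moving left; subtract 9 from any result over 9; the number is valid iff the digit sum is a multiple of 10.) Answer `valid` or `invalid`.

valid

From the right, keep odd positions and double even positions (subtract 9 from any doubled value over 9):
  doubled (positions 2,4,...): 3 9 9 4 7 4 9 → sum 45
  kept (positions 1,3,...): 6 2 2 5 2 8 0 → sum 25
Total = 70.
70 mod 10 = 0, so the number is valid.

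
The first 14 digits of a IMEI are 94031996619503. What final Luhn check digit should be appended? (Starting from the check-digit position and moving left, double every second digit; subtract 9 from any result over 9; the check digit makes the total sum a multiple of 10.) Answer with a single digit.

Partial digits right→left: 3 0 5 9 1 6 6 9 9 1 3 0 4 9
Double every second digit counting from the check-digit position (so the 1st, 3rd, 5th, ... of the partial from the right).
  doubled (with −9 where >9): 6 1 2 3 9 6 8 → sum 35
  kept as-is: 0 9 6 9 1 0 9 → sum 34
Total = 35 + 34 = 69.
Check digit = (10 − (69 mod 10)) mod 10 = 1.

1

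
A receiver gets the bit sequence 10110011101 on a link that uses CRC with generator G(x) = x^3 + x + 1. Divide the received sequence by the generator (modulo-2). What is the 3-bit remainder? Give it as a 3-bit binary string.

000

Modulo-2 division of 10110011101 by 1011:
  pos 0: 1011 XOR 1011 = 0000
  pos 6: 1110 XOR 1011 = 0101
  pos 7: 1011 XOR 1011 = 0000
Remainder = 000 (zero — the frame passes the CRC check).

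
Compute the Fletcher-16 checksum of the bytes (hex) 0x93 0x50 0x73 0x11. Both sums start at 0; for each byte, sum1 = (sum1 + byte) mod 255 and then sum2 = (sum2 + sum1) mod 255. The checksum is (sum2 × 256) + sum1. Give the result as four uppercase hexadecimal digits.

Running sums (mod 255):
  after byte 0 (0x93): sum1=147, sum2=147
  after byte 1 (0x50): sum1=227, sum2=119
  after byte 2 (0x73): sum1=87, sum2=206
  after byte 3 (0x11): sum1=104, sum2=55
Checksum = sum2·256 + sum1 = 55·256 + 104 = 14184 = 0x3768.

3768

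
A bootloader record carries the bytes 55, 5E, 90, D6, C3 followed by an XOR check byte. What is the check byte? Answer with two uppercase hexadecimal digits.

XOR the bytes together:
  start with 0x55
  0x55 ⊕ 0x5E = 0x0B
  0x0B ⊕ 0x90 = 0x9B
  0x9B ⊕ 0xD6 = 0x4D
  0x4D ⊕ 0xC3 = 0x8E

8E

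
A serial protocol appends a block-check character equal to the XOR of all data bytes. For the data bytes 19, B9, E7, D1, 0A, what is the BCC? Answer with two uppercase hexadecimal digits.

XOR the bytes together:
  start with 0x19
  0x19 ⊕ 0xB9 = 0xA0
  0xA0 ⊕ 0xE7 = 0x47
  0x47 ⊕ 0xD1 = 0x96
  0x96 ⊕ 0x0A = 0x9C

9C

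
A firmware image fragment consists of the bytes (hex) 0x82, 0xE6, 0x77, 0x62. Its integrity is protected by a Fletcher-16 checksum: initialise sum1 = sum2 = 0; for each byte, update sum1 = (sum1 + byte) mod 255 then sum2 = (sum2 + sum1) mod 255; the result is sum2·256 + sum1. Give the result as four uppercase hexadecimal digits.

1043

Running sums (mod 255):
  after byte 0 (0x82): sum1=130, sum2=130
  after byte 1 (0xE6): sum1=105, sum2=235
  after byte 2 (0x77): sum1=224, sum2=204
  after byte 3 (0x62): sum1=67, sum2=16
Checksum = sum2·256 + sum1 = 16·256 + 67 = 4163 = 0x1043.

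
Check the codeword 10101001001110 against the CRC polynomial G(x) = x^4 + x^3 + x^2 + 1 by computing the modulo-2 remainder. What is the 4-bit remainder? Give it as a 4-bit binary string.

0111

Modulo-2 division of 10101001001110 by 11101:
  pos 0: 10101 XOR 11101 = 01000
  pos 1: 10000 XOR 11101 = 01101
  pos 2: 11010 XOR 11101 = 00111
  pos 4: 11110 XOR 11101 = 00011
  pos 7: 11011 XOR 11101 = 00110
  pos 9: 11010 XOR 11101 = 00111
Remainder = 0111 (nonzero — an error is detected).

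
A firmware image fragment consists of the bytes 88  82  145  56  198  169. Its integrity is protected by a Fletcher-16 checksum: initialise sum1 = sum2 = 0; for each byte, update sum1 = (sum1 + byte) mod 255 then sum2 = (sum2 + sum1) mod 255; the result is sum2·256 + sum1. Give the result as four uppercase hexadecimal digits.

D3E4

Running sums (mod 255):
  after byte 0 (88): sum1=88, sum2=88
  after byte 1 (82): sum1=170, sum2=3
  after byte 2 (145): sum1=60, sum2=63
  after byte 3 (56): sum1=116, sum2=179
  after byte 4 (198): sum1=59, sum2=238
  after byte 5 (169): sum1=228, sum2=211
Checksum = sum2·256 + sum1 = 211·256 + 228 = 54244 = 0xD3E4.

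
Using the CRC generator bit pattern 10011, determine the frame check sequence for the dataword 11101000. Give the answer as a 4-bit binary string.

Append 4 zeros: 111010000000. Divide by 10011 (XOR where the leading bit is 1):
  pos 0: 11101 XOR 10011 = 01110
  pos 1: 11100 XOR 10011 = 01111
  pos 2: 11110 XOR 10011 = 01101
  pos 3: 11010 XOR 10011 = 01001
  pos 4: 10010 XOR 10011 = 00001
Remainder (last 4 bits) = 1000. This is the CRC / FCS.

1000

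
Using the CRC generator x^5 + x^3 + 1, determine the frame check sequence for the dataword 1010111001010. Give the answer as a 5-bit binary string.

10010

Append 5 zeros: 101011100101000000. Divide by 101001 (XOR where the leading bit is 1):
  pos 0: 101011 XOR 101001 = 000010
  pos 4: 101001 XOR 101001 = 000000
  pos 11: 100000 XOR 101001 = 001001
Remainder (last 5 bits) = 10010. This is the CRC / FCS.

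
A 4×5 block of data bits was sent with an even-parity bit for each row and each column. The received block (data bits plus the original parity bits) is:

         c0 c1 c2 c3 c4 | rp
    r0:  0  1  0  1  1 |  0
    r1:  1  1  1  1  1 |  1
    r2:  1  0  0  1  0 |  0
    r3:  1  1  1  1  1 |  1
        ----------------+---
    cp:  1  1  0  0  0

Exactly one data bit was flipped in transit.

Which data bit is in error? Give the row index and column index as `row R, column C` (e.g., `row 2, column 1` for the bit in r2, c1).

row 0, column 4

Recompute each row's even parity and compare to rp:
  r0: data parity 1, sent rp 0 → mismatch
  r1: data parity 1, sent rp 1 → ok
  r2: data parity 0, sent rp 0 → ok
  r3: data parity 1, sent rp 1 → ok
Recompute each column's even parity and compare to cp:
  c0: data parity 1, sent cp 1 → ok
  c1: data parity 1, sent cp 1 → ok
  c2: data parity 0, sent cp 0 → ok
  c3: data parity 0, sent cp 0 → ok
  c4: data parity 1, sent cp 0 → mismatch
Exactly one row (r0) and one column (c4) fail → the flipped bit is at their intersection.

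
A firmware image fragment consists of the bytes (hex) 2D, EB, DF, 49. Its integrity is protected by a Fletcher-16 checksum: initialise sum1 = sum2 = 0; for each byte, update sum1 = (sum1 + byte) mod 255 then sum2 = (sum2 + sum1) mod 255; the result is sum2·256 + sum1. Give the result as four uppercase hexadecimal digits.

8142

Running sums (mod 255):
  after byte 0 (2D): sum1=45, sum2=45
  after byte 1 (EB): sum1=25, sum2=70
  after byte 2 (DF): sum1=248, sum2=63
  after byte 3 (49): sum1=66, sum2=129
Checksum = sum2·256 + sum1 = 129·256 + 66 = 33090 = 0x8142.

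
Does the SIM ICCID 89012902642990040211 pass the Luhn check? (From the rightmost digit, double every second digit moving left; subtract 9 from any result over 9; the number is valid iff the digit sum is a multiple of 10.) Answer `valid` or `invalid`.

From the right, keep odd positions and double even positions (subtract 9 from any doubled value over 9):
  doubled (positions 2,4,...): 2 0 0 9 4 3 0 4 0 7 → sum 29
  kept (positions 1,3,...): 1 2 4 0 9 4 2 9 1 9 → sum 41
Total = 70.
70 mod 10 = 0, so the number is valid.

valid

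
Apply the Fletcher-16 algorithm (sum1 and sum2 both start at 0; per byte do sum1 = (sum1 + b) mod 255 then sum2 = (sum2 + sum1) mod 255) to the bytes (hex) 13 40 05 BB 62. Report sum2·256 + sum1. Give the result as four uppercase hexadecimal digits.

Running sums (mod 255):
  after byte 0 (13): sum1=19, sum2=19
  after byte 1 (40): sum1=83, sum2=102
  after byte 2 (05): sum1=88, sum2=190
  after byte 3 (BB): sum1=20, sum2=210
  after byte 4 (62): sum1=118, sum2=73
Checksum = sum2·256 + sum1 = 73·256 + 118 = 18806 = 0x4976.

4976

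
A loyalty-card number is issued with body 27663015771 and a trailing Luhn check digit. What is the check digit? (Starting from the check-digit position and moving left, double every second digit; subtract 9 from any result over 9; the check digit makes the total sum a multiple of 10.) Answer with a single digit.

3

Partial digits right→left: 1 7 7 5 1 0 3 6 6 7 2
Double every second digit counting from the check-digit position (so the 1st, 3rd, 5th, ... of the partial from the right).
  doubled (with −9 where >9): 2 5 2 6 3 4 → sum 22
  kept as-is: 7 5 0 6 7 → sum 25
Total = 22 + 25 = 47.
Check digit = (10 − (47 mod 10)) mod 10 = 3.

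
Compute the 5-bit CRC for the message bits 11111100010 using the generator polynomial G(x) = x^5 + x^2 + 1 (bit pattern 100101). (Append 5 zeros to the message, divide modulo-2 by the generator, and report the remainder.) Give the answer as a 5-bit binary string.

01100

Append 5 zeros: 1111110001000000. Divide by 100101 (XOR where the leading bit is 1):
  pos 0: 111111 XOR 100101 = 011010
  pos 1: 110100 XOR 100101 = 010001
  pos 2: 100010 XOR 100101 = 000111
  pos 5: 111010 XOR 100101 = 011111
  pos 6: 111110 XOR 100101 = 011011
  pos 7: 110110 XOR 100101 = 010011
  pos 8: 100110 XOR 100101 = 000011
Remainder (last 5 bits) = 01100. This is the CRC / FCS.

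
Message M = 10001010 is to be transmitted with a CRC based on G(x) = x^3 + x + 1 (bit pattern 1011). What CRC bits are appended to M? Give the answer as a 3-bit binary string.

Append 3 zeros: 10001010000. Divide by 1011 (XOR where the leading bit is 1):
  pos 0: 1000 XOR 1011 = 0011
  pos 2: 1110 XOR 1011 = 0101
  pos 3: 1011 XOR 1011 = 0000
Remainder (last 3 bits) = 000. This is the CRC / FCS.

000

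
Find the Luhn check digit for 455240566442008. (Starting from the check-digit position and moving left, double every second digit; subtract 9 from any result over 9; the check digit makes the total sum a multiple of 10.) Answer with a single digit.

5

Partial digits right→left: 8 0 0 2 4 4 6 6 5 0 4 2 5 5 4
Double every second digit counting from the check-digit position (so the 1st, 3rd, 5th, ... of the partial from the right).
  doubled (with −9 where >9): 7 0 8 3 1 8 1 8 → sum 36
  kept as-is: 0 2 4 6 0 2 5 → sum 19
Total = 36 + 19 = 55.
Check digit = (10 − (55 mod 10)) mod 10 = 5.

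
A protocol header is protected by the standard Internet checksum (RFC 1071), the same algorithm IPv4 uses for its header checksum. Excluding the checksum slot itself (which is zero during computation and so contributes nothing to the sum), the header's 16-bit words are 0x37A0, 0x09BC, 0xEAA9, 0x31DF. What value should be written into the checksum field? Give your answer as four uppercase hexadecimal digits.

One's-complement addition (fold any carry out of bit 15 back into bit 0):
  0x37A0 + 0x09BC = 0x0415C
  0x415C + 0xEAA9 = 0x12C05 → wrap carry → 0x2C06
  0x2C06 + 0x31DF = 0x05DE5
One's-complement sum = 0x5DE5.
Checksum = ~0x5DE5 & 0xFFFF = 0xA21A.

A21A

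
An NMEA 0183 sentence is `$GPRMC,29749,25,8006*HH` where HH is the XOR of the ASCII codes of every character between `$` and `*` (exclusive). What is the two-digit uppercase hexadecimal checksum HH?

XOR the ASCII codes of the payload characters:
  'G' = 0x47 → acc = 0x47
  'P' = 0x50 → acc = 0x17
  'R' = 0x52 → acc = 0x45
  'M' = 0x4D → acc = 0x08
  'C' = 0x43 → acc = 0x4B
  ',' = 0x2C → acc = 0x67
  '2' = 0x32 → acc = 0x55
  '9' = 0x39 → acc = 0x6C
  '7' = 0x37 → acc = 0x5B
  '4' = 0x34 → acc = 0x6F
  '9' = 0x39 → acc = 0x56
  ',' = 0x2C → acc = 0x7A
  '2' = 0x32 → acc = 0x48
  '5' = 0x35 → acc = 0x7D
  ',' = 0x2C → acc = 0x51
  '8' = 0x38 → acc = 0x69
  '0' = 0x30 → acc = 0x59
  '0' = 0x30 → acc = 0x69
  '6' = 0x36 → acc = 0x5F
Checksum = 0x5F.

5F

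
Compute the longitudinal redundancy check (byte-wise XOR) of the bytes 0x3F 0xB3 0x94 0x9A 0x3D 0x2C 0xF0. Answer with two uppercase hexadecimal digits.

63

XOR the bytes together:
  start with 0x3F
  0x3F ⊕ 0xB3 = 0x8C
  0x8C ⊕ 0x94 = 0x18
  0x18 ⊕ 0x9A = 0x82
  0x82 ⊕ 0x3D = 0xBF
  0xBF ⊕ 0x2C = 0x93
  0x93 ⊕ 0xF0 = 0x63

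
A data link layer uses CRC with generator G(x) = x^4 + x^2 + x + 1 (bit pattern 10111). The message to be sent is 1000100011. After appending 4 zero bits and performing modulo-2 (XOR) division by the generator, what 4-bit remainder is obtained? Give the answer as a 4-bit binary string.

Append 4 zeros: 10001000110000. Divide by 10111 (XOR where the leading bit is 1):
  pos 0: 10001 XOR 10111 = 00110
  pos 2: 11000 XOR 10111 = 01111
  pos 3: 11110 XOR 10111 = 01001
  pos 4: 10011 XOR 10111 = 00100
  pos 6: 10010 XOR 10111 = 00101
  pos 8: 10100 XOR 10111 = 00011
Remainder (last 4 bits) = 0110. This is the CRC / FCS.

0110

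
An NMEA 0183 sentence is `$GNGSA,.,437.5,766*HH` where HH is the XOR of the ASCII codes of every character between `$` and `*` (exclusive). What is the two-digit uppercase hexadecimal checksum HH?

XOR the ASCII codes of the payload characters:
  'G' = 0x47 → acc = 0x47
  'N' = 0x4E → acc = 0x09
  'G' = 0x47 → acc = 0x4E
  'S' = 0x53 → acc = 0x1D
  'A' = 0x41 → acc = 0x5C
  ',' = 0x2C → acc = 0x70
  '.' = 0x2E → acc = 0x5E
  ',' = 0x2C → acc = 0x72
  '4' = 0x34 → acc = 0x46
  '3' = 0x33 → acc = 0x75
  '7' = 0x37 → acc = 0x42
  '.' = 0x2E → acc = 0x6C
  '5' = 0x35 → acc = 0x59
  ',' = 0x2C → acc = 0x75
  '7' = 0x37 → acc = 0x42
  '6' = 0x36 → acc = 0x74
  '6' = 0x36 → acc = 0x42
Checksum = 0x42.

42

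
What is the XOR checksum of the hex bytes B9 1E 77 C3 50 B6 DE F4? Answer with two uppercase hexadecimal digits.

XOR the bytes together:
  start with 0xB9
  0xB9 ⊕ 0x1E = 0xA7
  0xA7 ⊕ 0x77 = 0xD0
  0xD0 ⊕ 0xC3 = 0x13
  0x13 ⊕ 0x50 = 0x43
  0x43 ⊕ 0xB6 = 0xF5
  0xF5 ⊕ 0xDE = 0x2B
  0x2B ⊕ 0xF4 = 0xDF

DF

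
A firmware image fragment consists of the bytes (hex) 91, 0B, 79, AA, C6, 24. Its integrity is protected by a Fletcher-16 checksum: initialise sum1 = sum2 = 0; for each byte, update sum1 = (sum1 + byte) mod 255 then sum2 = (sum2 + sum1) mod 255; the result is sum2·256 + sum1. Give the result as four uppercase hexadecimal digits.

Running sums (mod 255):
  after byte 0 (91): sum1=145, sum2=145
  after byte 1 (0B): sum1=156, sum2=46
  after byte 2 (79): sum1=22, sum2=68
  after byte 3 (AA): sum1=192, sum2=5
  after byte 4 (C6): sum1=135, sum2=140
  after byte 5 (24): sum1=171, sum2=56
Checksum = sum2·256 + sum1 = 56·256 + 171 = 14507 = 0x38AB.

38AB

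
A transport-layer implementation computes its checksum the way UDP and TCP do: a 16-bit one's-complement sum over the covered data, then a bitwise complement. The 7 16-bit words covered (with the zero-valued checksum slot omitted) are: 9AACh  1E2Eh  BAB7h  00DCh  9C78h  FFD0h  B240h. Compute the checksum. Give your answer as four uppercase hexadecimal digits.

One's-complement addition (fold any carry out of bit 15 back into bit 0):
  0x9AAC + 0x1E2E = 0x0B8DA
  0xB8DA + 0xBAB7 = 0x17391 → wrap carry → 0x7392
  0x7392 + 0x00DC = 0x0746E
  0x746E + 0x9C78 = 0x110E6 → wrap carry → 0x10E7
  0x10E7 + 0xFFD0 = 0x110B7 → wrap carry → 0x10B8
  0x10B8 + 0xB240 = 0x0C2F8
One's-complement sum = 0xC2F8.
Checksum = ~0xC2F8 & 0xFFFF = 0x3D07.

3D07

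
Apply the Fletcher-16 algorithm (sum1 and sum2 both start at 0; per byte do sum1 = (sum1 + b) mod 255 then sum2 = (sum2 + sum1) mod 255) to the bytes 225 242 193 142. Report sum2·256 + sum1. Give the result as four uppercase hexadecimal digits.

Running sums (mod 255):
  after byte 0 (225): sum1=225, sum2=225
  after byte 1 (242): sum1=212, sum2=182
  after byte 2 (193): sum1=150, sum2=77
  after byte 3 (142): sum1=37, sum2=114
Checksum = sum2·256 + sum1 = 114·256 + 37 = 29221 = 0x7225.

7225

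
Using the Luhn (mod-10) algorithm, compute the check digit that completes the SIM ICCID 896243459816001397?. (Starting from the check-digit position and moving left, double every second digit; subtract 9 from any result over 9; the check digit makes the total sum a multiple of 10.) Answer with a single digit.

7

Partial digits right→left: 7 9 3 1 0 0 6 1 8 9 5 4 3 4 2 6 9 8
Double every second digit counting from the check-digit position (so the 1st, 3rd, 5th, ... of the partial from the right).
  doubled (with −9 where >9): 5 6 0 3 7 1 6 4 9 → sum 41
  kept as-is: 9 1 0 1 9 4 4 6 8 → sum 42
Total = 41 + 42 = 83.
Check digit = (10 − (83 mod 10)) mod 10 = 7.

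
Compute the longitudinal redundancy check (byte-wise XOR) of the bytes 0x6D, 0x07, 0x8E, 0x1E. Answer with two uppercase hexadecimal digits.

XOR the bytes together:
  start with 0x6D
  0x6D ⊕ 0x07 = 0x6A
  0x6A ⊕ 0x8E = 0xE4
  0xE4 ⊕ 0x1E = 0xFA

FA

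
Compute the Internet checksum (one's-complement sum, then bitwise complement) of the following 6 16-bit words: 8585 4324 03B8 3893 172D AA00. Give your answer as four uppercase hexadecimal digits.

One's-complement addition (fold any carry out of bit 15 back into bit 0):
  0x8585 + 0x4324 = 0x0C8A9
  0xC8A9 + 0x03B8 = 0x0CC61
  0xCC61 + 0x3893 = 0x104F4 → wrap carry → 0x04F5
  0x04F5 + 0x172D = 0x01C22
  0x1C22 + 0xAA00 = 0x0C622
One's-complement sum = 0xC622.
Checksum = ~0xC622 & 0xFFFF = 0x39DD.

39DD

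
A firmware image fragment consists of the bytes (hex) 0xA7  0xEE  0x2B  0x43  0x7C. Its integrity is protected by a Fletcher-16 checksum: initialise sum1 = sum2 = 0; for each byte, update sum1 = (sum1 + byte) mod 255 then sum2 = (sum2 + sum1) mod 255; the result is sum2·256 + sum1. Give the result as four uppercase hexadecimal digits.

8681

Running sums (mod 255):
  after byte 0 (0xA7): sum1=167, sum2=167
  after byte 1 (0xEE): sum1=150, sum2=62
  after byte 2 (0x2B): sum1=193, sum2=0
  after byte 3 (0x43): sum1=5, sum2=5
  after byte 4 (0x7C): sum1=129, sum2=134
Checksum = sum2·256 + sum1 = 134·256 + 129 = 34433 = 0x8681.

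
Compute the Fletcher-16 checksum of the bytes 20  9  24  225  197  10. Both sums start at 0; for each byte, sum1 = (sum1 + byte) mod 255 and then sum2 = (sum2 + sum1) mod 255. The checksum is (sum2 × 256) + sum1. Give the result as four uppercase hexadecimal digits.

Running sums (mod 255):
  after byte 0 (20): sum1=20, sum2=20
  after byte 1 (9): sum1=29, sum2=49
  after byte 2 (24): sum1=53, sum2=102
  after byte 3 (225): sum1=23, sum2=125
  after byte 4 (197): sum1=220, sum2=90
  after byte 5 (10): sum1=230, sum2=65
Checksum = sum2·256 + sum1 = 65·256 + 230 = 16870 = 0x41E6.

41E6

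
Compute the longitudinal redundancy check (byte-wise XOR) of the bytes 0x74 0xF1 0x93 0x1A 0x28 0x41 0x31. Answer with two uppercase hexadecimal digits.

XOR the bytes together:
  start with 0x74
  0x74 ⊕ 0xF1 = 0x85
  0x85 ⊕ 0x93 = 0x16
  0x16 ⊕ 0x1A = 0x0C
  0x0C ⊕ 0x28 = 0x24
  0x24 ⊕ 0x41 = 0x65
  0x65 ⊕ 0x31 = 0x54

54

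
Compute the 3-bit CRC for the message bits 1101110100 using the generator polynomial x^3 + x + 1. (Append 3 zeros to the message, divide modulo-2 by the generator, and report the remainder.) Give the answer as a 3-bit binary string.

Append 3 zeros: 1101110100000. Divide by 1011 (XOR where the leading bit is 1):
  pos 0: 1101 XOR 1011 = 0110
  pos 1: 1101 XOR 1011 = 0110
  pos 2: 1101 XOR 1011 = 0110
  pos 3: 1100 XOR 1011 = 0111
  pos 4: 1111 XOR 1011 = 0100
  pos 5: 1000 XOR 1011 = 0011
  pos 7: 1100 XOR 1011 = 0111
  pos 8: 1110 XOR 1011 = 0101
  pos 9: 1010 XOR 1011 = 0001
Remainder (last 3 bits) = 001. This is the CRC / FCS.

001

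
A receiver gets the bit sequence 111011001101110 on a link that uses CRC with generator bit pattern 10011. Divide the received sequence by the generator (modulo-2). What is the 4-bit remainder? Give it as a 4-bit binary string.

0010

Modulo-2 division of 111011001101110 by 10011:
  pos 0: 11101 XOR 10011 = 01110
  pos 1: 11101 XOR 10011 = 01110
  pos 2: 11100 XOR 10011 = 01111
  pos 3: 11110 XOR 10011 = 01101
  pos 4: 11011 XOR 10011 = 01000
  pos 5: 10001 XOR 10011 = 00010
  pos 8: 10011 XOR 10011 = 00000
Remainder = 0010 (nonzero — an error is detected).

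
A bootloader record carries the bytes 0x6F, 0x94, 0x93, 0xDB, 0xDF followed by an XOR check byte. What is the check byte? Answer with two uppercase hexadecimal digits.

XOR the bytes together:
  start with 0x6F
  0x6F ⊕ 0x94 = 0xFB
  0xFB ⊕ 0x93 = 0x68
  0x68 ⊕ 0xDB = 0xB3
  0xB3 ⊕ 0xDF = 0x6C

6C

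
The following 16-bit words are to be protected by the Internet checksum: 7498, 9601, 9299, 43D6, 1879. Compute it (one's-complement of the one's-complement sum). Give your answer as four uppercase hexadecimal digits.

067D

One's-complement addition (fold any carry out of bit 15 back into bit 0):
  0x7498 + 0x9601 = 0x10A99 → wrap carry → 0x0A9A
  0x0A9A + 0x9299 = 0x09D33
  0x9D33 + 0x43D6 = 0x0E109
  0xE109 + 0x1879 = 0x0F982
One's-complement sum = 0xF982.
Checksum = ~0xF982 & 0xFFFF = 0x067D.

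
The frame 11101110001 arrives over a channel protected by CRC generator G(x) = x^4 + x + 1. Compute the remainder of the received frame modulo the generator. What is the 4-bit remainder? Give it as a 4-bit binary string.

Modulo-2 division of 11101110001 by 10011:
  pos 0: 11101 XOR 10011 = 01110
  pos 1: 11101 XOR 10011 = 01110
  pos 2: 11101 XOR 10011 = 01110
  pos 3: 11100 XOR 10011 = 01111
  pos 4: 11110 XOR 10011 = 01101
  pos 5: 11010 XOR 10011 = 01001
  pos 6: 10011 XOR 10011 = 00000
Remainder = 0000 (zero — the frame passes the CRC check).

0000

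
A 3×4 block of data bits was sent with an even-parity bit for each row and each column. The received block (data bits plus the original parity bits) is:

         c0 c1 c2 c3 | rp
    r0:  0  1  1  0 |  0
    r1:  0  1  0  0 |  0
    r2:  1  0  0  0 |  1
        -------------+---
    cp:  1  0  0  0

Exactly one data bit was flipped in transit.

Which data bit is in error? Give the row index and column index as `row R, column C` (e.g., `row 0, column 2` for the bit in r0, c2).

row 1, column 2

Recompute each row's even parity and compare to rp:
  r0: data parity 0, sent rp 0 → ok
  r1: data parity 1, sent rp 0 → mismatch
  r2: data parity 1, sent rp 1 → ok
Recompute each column's even parity and compare to cp:
  c0: data parity 1, sent cp 1 → ok
  c1: data parity 0, sent cp 0 → ok
  c2: data parity 1, sent cp 0 → mismatch
  c3: data parity 0, sent cp 0 → ok
Exactly one row (r1) and one column (c2) fail → the flipped bit is at their intersection.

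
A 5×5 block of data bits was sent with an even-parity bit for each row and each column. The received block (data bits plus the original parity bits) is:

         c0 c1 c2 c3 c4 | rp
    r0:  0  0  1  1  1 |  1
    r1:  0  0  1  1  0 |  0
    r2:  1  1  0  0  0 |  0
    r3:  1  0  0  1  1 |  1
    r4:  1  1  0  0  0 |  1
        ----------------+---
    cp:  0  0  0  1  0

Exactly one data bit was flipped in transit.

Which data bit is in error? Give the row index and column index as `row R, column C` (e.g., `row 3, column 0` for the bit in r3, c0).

Recompute each row's even parity and compare to rp:
  r0: data parity 1, sent rp 1 → ok
  r1: data parity 0, sent rp 0 → ok
  r2: data parity 0, sent rp 0 → ok
  r3: data parity 1, sent rp 1 → ok
  r4: data parity 0, sent rp 1 → mismatch
Recompute each column's even parity and compare to cp:
  c0: data parity 1, sent cp 0 → mismatch
  c1: data parity 0, sent cp 0 → ok
  c2: data parity 0, sent cp 0 → ok
  c3: data parity 1, sent cp 1 → ok
  c4: data parity 0, sent cp 0 → ok
Exactly one row (r4) and one column (c0) fail → the flipped bit is at their intersection.

row 4, column 0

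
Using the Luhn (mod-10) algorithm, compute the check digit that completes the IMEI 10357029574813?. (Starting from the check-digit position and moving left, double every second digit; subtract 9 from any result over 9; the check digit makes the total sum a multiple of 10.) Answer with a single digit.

9

Partial digits right→left: 3 1 8 4 7 5 9 2 0 7 5 3 0 1
Double every second digit counting from the check-digit position (so the 1st, 3rd, 5th, ... of the partial from the right).
  doubled (with −9 where >9): 6 7 5 9 0 1 0 → sum 28
  kept as-is: 1 4 5 2 7 3 1 → sum 23
Total = 28 + 23 = 51.
Check digit = (10 − (51 mod 10)) mod 10 = 9.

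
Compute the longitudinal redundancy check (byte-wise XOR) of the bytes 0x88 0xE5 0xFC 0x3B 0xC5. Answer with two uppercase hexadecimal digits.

XOR the bytes together:
  start with 0x88
  0x88 ⊕ 0xE5 = 0x6D
  0x6D ⊕ 0xFC = 0x91
  0x91 ⊕ 0x3B = 0xAA
  0xAA ⊕ 0xC5 = 0x6F

6F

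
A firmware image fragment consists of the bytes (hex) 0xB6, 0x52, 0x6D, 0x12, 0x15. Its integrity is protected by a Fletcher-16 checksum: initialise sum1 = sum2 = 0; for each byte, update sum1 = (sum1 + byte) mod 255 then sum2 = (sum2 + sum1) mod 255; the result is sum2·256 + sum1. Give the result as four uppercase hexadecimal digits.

5C9D

Running sums (mod 255):
  after byte 0 (0xB6): sum1=182, sum2=182
  after byte 1 (0x52): sum1=9, sum2=191
  after byte 2 (0x6D): sum1=118, sum2=54
  after byte 3 (0x12): sum1=136, sum2=190
  after byte 4 (0x15): sum1=157, sum2=92
Checksum = sum2·256 + sum1 = 92·256 + 157 = 23709 = 0x5C9D.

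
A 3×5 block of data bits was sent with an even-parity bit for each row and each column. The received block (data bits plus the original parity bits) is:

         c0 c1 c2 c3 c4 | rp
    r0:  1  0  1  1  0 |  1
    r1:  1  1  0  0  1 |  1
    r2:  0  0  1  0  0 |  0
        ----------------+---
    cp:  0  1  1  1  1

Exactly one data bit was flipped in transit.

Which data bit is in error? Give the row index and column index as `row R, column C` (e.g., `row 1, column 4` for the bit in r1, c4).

row 2, column 2

Recompute each row's even parity and compare to rp:
  r0: data parity 1, sent rp 1 → ok
  r1: data parity 1, sent rp 1 → ok
  r2: data parity 1, sent rp 0 → mismatch
Recompute each column's even parity and compare to cp:
  c0: data parity 0, sent cp 0 → ok
  c1: data parity 1, sent cp 1 → ok
  c2: data parity 0, sent cp 1 → mismatch
  c3: data parity 1, sent cp 1 → ok
  c4: data parity 1, sent cp 1 → ok
Exactly one row (r2) and one column (c2) fail → the flipped bit is at their intersection.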